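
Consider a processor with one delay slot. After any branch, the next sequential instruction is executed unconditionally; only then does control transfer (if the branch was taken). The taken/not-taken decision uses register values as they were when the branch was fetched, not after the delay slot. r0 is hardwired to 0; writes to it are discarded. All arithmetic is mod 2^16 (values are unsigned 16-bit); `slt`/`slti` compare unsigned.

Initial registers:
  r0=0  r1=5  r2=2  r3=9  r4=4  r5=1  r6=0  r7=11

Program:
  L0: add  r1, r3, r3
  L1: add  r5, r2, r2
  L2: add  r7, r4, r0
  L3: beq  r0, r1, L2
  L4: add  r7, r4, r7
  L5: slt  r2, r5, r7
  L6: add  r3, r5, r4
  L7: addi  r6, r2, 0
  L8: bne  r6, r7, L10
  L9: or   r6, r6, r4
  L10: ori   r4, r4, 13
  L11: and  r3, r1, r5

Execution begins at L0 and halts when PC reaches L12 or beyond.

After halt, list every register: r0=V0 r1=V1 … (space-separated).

[0] add  r1, r3, r3  →  {r0:0, r1:18, r2:2, r3:9, r4:4, r5:1, r6:0, r7:11}
[1] add  r5, r2, r2  →  {r0:0, r1:18, r2:2, r3:9, r4:4, r5:4, r6:0, r7:11}
[2] add  r7, r4, r0  →  {r0:0, r1:18, r2:2, r3:9, r4:4, r5:4, r6:0, r7:4}
[3] beq  r0, r1, L2  →  {r0:0, r1:18, r2:2, r3:9, r4:4, r5:4, r6:0, r7:4}  ⟨branch fallthrough⟩
[4] add  r7, r4, r7  →  {r0:0, r1:18, r2:2, r3:9, r4:4, r5:4, r6:0, r7:8}
[5] slt  r2, r5, r7  →  {r0:0, r1:18, r2:1, r3:9, r4:4, r5:4, r6:0, r7:8}
[6] add  r3, r5, r4  →  {r0:0, r1:18, r2:1, r3:8, r4:4, r5:4, r6:0, r7:8}
[7] addi  r6, r2, 0  →  {r0:0, r1:18, r2:1, r3:8, r4:4, r5:4, r6:1, r7:8}
[8] bne  r6, r7, L10  →  {r0:0, r1:18, r2:1, r3:8, r4:4, r5:4, r6:1, r7:8}  ⟨branch taken⟩
[9] or   r6, r6, r4  →  {r0:0, r1:18, r2:1, r3:8, r4:4, r5:4, r6:5, r7:8}
[10] ori   r4, r4, 13  →  {r0:0, r1:18, r2:1, r3:8, r4:13, r5:4, r6:5, r7:8}
[11] and  r3, r1, r5  →  {r0:0, r1:18, r2:1, r3:0, r4:13, r5:4, r6:5, r7:8}

r0=0 r1=18 r2=1 r3=0 r4=13 r5=4 r6=5 r7=8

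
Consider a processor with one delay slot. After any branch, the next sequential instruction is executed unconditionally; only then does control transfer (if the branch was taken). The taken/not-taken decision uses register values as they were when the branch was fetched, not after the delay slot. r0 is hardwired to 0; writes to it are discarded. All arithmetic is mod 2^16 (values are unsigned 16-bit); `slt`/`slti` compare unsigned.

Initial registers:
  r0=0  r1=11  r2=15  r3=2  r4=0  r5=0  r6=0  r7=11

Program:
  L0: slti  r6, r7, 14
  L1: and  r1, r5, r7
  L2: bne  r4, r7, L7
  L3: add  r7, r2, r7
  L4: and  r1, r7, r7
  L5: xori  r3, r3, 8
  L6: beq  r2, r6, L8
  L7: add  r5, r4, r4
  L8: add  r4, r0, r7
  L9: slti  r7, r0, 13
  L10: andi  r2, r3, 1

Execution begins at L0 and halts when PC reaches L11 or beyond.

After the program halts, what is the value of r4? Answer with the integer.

26

PC=0  slti  r6, r7, 14       | r0=0 r1=11 r2=15 r3=2 r4=0 r5=0 r6=1 r7=11
PC=1  and  r1, r5, r7        | r0=0 r1=0 r2=15 r3=2 r4=0 r5=0 r6=1 r7=11
PC=2  bne  r4, r7, L7        | r0=0 r1=0 r2=15 r3=2 r4=0 r5=0 r6=1 r7=11  [TAKEN]
PC=3  add  r7, r2, r7        | r0=0 r1=0 r2=15 r3=2 r4=0 r5=0 r6=1 r7=26
PC=7  add  r5, r4, r4        | r0=0 r1=0 r2=15 r3=2 r4=0 r5=0 r6=1 r7=26
PC=8  add  r4, r0, r7        | r0=0 r1=0 r2=15 r3=2 r4=26 r5=0 r6=1 r7=26
PC=9  slti  r7, r0, 13       | r0=0 r1=0 r2=15 r3=2 r4=26 r5=0 r6=1 r7=1
PC=10 andi  r2, r3, 1        | r0=0 r1=0 r2=0 r3=2 r4=26 r5=0 r6=1 r7=1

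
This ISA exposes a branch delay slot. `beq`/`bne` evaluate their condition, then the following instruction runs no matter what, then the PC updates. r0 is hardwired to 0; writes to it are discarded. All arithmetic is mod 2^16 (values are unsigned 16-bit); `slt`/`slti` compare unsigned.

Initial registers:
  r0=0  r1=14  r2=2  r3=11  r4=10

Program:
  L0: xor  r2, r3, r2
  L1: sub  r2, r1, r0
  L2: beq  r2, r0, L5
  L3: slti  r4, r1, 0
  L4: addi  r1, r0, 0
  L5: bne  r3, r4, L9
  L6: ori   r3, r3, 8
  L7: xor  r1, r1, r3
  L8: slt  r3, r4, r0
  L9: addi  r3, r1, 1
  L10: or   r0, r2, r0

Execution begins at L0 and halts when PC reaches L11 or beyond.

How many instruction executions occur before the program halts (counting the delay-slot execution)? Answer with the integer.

9

PC=0  xor  r2, r3, r2        | r0=0 r1=14 r2=9 r3=11 r4=10
PC=1  sub  r2, r1, r0        | r0=0 r1=14 r2=14 r3=11 r4=10
PC=2  beq  r2, r0, L5        | r0=0 r1=14 r2=14 r3=11 r4=10  [not taken]
PC=3  slti  r4, r1, 0        | r0=0 r1=14 r2=14 r3=11 r4=0
PC=4  addi  r1, r0, 0        | r0=0 r1=0 r2=14 r3=11 r4=0
PC=5  bne  r3, r4, L9        | r0=0 r1=0 r2=14 r3=11 r4=0  [TAKEN]
PC=6  ori   r3, r3, 8        | r0=0 r1=0 r2=14 r3=11 r4=0
PC=9  addi  r3, r1, 1        | r0=0 r1=0 r2=14 r3=1 r4=0
PC=10 or   r0, r2, r0        | r0=0 r1=0 r2=14 r3=1 r4=0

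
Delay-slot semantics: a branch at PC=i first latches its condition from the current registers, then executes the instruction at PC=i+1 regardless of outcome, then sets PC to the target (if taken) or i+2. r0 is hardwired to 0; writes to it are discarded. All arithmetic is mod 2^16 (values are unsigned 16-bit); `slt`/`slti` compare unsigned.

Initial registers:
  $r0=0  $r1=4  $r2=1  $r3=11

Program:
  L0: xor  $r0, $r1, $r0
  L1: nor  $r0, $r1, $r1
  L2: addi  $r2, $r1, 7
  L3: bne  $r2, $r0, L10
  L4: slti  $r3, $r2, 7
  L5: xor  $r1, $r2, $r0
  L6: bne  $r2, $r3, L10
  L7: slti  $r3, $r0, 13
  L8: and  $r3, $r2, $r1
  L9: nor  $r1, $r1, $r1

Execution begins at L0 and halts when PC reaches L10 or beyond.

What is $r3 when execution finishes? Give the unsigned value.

PC=0  xor  $r0, $r1, $r0     | $r0=0 $r1=4 $r2=1 $r3=11
PC=1  nor  $r0, $r1, $r1     | $r0=0 $r1=4 $r2=1 $r3=11
PC=2  addi  $r2, $r1, 7      | $r0=0 $r1=4 $r2=11 $r3=11
PC=3  bne  $r2, $r0, L10     | $r0=0 $r1=4 $r2=11 $r3=11  [TAKEN]
PC=4  slti  $r3, $r2, 7      | $r0=0 $r1=4 $r2=11 $r3=0

0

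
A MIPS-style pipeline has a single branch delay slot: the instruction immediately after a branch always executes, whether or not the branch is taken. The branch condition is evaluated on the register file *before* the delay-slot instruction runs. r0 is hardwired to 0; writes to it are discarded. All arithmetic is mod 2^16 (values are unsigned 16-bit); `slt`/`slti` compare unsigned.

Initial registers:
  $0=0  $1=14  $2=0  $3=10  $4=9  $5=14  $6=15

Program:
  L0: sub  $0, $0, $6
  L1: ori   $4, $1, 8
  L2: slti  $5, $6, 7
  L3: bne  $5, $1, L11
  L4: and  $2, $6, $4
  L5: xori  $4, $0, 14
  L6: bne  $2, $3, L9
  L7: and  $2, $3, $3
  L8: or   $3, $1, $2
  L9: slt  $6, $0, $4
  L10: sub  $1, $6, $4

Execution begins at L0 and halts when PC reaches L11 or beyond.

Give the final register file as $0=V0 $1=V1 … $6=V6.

$0=0 $1=14 $2=14 $3=10 $4=14 $5=0 $6=15

[0] sub  $0, $0, $6  →  {$0:0, $1:14, $2:0, $3:10, $4:9, $5:14, $6:15}
[1] ori   $4, $1, 8  →  {$0:0, $1:14, $2:0, $3:10, $4:14, $5:14, $6:15}
[2] slti  $5, $6, 7  →  {$0:0, $1:14, $2:0, $3:10, $4:14, $5:0, $6:15}
[3] bne  $5, $1, L11  →  {$0:0, $1:14, $2:0, $3:10, $4:14, $5:0, $6:15}  ⟨branch taken⟩
[4] and  $2, $6, $4  →  {$0:0, $1:14, $2:14, $3:10, $4:14, $5:0, $6:15}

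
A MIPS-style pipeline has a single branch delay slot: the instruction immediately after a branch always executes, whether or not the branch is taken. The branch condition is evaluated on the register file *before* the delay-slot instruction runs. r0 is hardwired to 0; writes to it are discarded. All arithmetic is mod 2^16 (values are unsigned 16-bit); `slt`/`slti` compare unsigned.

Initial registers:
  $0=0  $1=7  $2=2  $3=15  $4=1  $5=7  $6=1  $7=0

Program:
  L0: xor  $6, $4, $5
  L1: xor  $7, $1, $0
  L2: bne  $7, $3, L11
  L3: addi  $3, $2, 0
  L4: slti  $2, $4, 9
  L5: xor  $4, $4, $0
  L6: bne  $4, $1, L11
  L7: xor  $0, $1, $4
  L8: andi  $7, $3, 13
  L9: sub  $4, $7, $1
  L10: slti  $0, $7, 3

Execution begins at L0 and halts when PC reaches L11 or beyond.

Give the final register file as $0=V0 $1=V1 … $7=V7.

$0=0 $1=7 $2=2 $3=2 $4=1 $5=7 $6=6 $7=7

PC=0  xor  $6, $4, $5        | $0=0 $1=7 $2=2 $3=15 $4=1 $5=7 $6=6 $7=0
PC=1  xor  $7, $1, $0        | $0=0 $1=7 $2=2 $3=15 $4=1 $5=7 $6=6 $7=7
PC=2  bne  $7, $3, L11       | $0=0 $1=7 $2=2 $3=15 $4=1 $5=7 $6=6 $7=7  [TAKEN]
PC=3  addi  $3, $2, 0        | $0=0 $1=7 $2=2 $3=2 $4=1 $5=7 $6=6 $7=7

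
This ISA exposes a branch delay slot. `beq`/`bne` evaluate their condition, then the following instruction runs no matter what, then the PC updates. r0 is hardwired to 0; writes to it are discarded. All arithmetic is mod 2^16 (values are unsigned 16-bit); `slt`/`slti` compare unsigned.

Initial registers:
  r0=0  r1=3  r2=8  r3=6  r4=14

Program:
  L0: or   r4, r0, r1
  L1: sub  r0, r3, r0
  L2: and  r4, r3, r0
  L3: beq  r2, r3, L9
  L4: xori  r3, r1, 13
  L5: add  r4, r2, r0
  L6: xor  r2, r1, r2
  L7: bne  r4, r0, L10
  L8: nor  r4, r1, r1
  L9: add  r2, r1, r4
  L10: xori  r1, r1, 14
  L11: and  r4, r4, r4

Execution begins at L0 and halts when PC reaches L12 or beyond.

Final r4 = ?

  step pc=0: or   r4, r0, r1  regs=(0,3,8,6,3)
  step pc=1: sub  r0, r3, r0  regs=(0,3,8,6,3)
  step pc=2: and  r4, r3, r0  regs=(0,3,8,6,0)
  step pc=3: beq  r2, r3, L9  cond=F  regs=(0,3,8,6,0)
  step pc=4: xori  r3, r1, 13  regs=(0,3,8,14,0)
  step pc=5: add  r4, r2, r0  regs=(0,3,8,14,8)
  step pc=6: xor  r2, r1, r2  regs=(0,3,11,14,8)
  step pc=7: bne  r4, r0, L10  cond=T  regs=(0,3,11,14,8)
  step pc=8: nor  r4, r1, r1  regs=(0,3,11,14,65532)
  step pc=10: xori  r1, r1, 14  regs=(0,13,11,14,65532)
  step pc=11: and  r4, r4, r4  regs=(0,13,11,14,65532)

65532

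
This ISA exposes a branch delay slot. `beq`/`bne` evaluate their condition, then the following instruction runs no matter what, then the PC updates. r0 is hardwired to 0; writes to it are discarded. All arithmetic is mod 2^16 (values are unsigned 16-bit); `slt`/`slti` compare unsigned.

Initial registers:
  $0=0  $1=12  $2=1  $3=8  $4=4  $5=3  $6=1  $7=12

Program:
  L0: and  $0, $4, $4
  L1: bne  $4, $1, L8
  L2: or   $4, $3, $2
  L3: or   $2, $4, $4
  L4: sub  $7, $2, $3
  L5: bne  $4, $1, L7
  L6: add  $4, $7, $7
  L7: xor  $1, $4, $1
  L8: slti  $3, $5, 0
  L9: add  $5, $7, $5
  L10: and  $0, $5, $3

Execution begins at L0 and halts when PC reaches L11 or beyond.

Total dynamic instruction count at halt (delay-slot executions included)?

6

#0 and  $0, $4, $4 ; 0/12/1/8/4/3/1/12
#1 bne  $4, $1, L8 ; 0/12/1/8/4/3/1/12 ; →target
#2 or   $4, $3, $2 ; 0/12/1/8/9/3/1/12
#8 slti  $3, $5, 0 ; 0/12/1/0/9/3/1/12
#9 add  $5, $7, $5 ; 0/12/1/0/9/15/1/12
#10 and  $0, $5, $3 ; 0/12/1/0/9/15/1/12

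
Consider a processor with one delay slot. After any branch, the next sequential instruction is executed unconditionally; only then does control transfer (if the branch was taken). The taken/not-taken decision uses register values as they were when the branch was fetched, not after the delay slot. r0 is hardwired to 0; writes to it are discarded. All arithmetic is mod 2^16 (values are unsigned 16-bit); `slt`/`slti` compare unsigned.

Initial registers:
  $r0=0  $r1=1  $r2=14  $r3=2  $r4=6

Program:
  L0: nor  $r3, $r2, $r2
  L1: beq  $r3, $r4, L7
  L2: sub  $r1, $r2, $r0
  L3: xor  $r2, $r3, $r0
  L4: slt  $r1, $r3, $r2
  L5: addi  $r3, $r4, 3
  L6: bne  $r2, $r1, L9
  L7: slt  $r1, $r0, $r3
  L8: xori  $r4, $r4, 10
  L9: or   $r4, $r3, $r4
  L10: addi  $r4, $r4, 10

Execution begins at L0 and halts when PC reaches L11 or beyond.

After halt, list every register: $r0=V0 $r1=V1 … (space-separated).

$r0=0 $r1=1 $r2=65521 $r3=9 $r4=25

#0 nor  $r3, $r2, $r2 ; 0/1/14/65521/6
#1 beq  $r3, $r4, L7 ; 0/1/14/65521/6 ; →fallthru
#2 sub  $r1, $r2, $r0 ; 0/14/14/65521/6
#3 xor  $r2, $r3, $r0 ; 0/14/65521/65521/6
#4 slt  $r1, $r3, $r2 ; 0/0/65521/65521/6
#5 addi  $r3, $r4, 3 ; 0/0/65521/9/6
#6 bne  $r2, $r1, L9 ; 0/0/65521/9/6 ; →target
#7 slt  $r1, $r0, $r3 ; 0/1/65521/9/6
#9 or   $r4, $r3, $r4 ; 0/1/65521/9/15
#10 addi  $r4, $r4, 10 ; 0/1/65521/9/25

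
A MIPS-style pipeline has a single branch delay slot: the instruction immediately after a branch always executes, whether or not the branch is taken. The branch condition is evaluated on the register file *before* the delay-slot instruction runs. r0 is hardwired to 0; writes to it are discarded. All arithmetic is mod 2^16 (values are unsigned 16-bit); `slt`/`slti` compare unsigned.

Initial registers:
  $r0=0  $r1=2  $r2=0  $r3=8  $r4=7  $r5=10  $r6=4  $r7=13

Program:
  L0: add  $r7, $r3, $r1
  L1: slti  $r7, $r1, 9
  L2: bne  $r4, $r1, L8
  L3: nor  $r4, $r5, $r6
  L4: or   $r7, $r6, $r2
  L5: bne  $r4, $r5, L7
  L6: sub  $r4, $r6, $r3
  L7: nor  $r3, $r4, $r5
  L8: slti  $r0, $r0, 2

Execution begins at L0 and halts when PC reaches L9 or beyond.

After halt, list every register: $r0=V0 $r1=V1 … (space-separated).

$r0=0 $r1=2 $r2=0 $r3=8 $r4=65521 $r5=10 $r6=4 $r7=1

  step pc=0: add  $r7, $r3, $r1  regs=(0,2,0,8,7,10,4,10)
  step pc=1: slti  $r7, $r1, 9  regs=(0,2,0,8,7,10,4,1)
  step pc=2: bne  $r4, $r1, L8  cond=T  regs=(0,2,0,8,7,10,4,1)
  step pc=3: nor  $r4, $r5, $r6  regs=(0,2,0,8,65521,10,4,1)
  step pc=8: slti  $r0, $r0, 2  regs=(0,2,0,8,65521,10,4,1)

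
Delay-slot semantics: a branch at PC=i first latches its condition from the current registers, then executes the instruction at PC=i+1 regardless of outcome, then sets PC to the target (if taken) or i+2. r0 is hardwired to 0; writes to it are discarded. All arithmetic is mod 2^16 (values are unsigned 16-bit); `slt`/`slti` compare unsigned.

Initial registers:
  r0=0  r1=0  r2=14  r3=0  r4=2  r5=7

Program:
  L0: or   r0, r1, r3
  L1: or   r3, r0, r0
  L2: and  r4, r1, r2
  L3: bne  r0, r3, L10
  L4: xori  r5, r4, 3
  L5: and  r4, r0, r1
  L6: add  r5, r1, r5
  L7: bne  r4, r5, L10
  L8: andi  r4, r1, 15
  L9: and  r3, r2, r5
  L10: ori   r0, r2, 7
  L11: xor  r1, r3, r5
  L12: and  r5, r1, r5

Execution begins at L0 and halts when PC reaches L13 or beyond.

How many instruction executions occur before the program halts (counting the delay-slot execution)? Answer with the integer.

  step pc=0: or   r0, r1, r3  regs=(0,0,14,0,2,7)
  step pc=1: or   r3, r0, r0  regs=(0,0,14,0,2,7)
  step pc=2: and  r4, r1, r2  regs=(0,0,14,0,0,7)
  step pc=3: bne  r0, r3, L10  cond=F  regs=(0,0,14,0,0,7)
  step pc=4: xori  r5, r4, 3  regs=(0,0,14,0,0,3)
  step pc=5: and  r4, r0, r1  regs=(0,0,14,0,0,3)
  step pc=6: add  r5, r1, r5  regs=(0,0,14,0,0,3)
  step pc=7: bne  r4, r5, L10  cond=T  regs=(0,0,14,0,0,3)
  step pc=8: andi  r4, r1, 15  regs=(0,0,14,0,0,3)
  step pc=10: ori   r0, r2, 7  regs=(0,0,14,0,0,3)
  step pc=11: xor  r1, r3, r5  regs=(0,3,14,0,0,3)
  step pc=12: and  r5, r1, r5  regs=(0,3,14,0,0,3)

12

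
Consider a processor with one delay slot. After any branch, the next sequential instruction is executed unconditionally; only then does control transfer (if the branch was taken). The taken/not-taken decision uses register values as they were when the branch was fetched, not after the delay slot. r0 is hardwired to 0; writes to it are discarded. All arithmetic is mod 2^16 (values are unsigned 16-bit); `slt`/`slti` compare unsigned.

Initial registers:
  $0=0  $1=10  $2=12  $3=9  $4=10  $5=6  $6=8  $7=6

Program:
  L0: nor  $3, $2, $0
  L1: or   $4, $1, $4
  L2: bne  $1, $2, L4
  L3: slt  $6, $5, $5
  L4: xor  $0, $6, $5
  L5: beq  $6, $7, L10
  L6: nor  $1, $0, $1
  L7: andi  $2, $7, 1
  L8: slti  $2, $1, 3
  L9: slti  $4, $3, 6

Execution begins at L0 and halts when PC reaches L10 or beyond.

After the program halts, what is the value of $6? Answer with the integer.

0

  step pc=0: nor  $3, $2, $0  regs=(0,10,12,65523,10,6,8,6)
  step pc=1: or   $4, $1, $4  regs=(0,10,12,65523,10,6,8,6)
  step pc=2: bne  $1, $2, L4  cond=T  regs=(0,10,12,65523,10,6,8,6)
  step pc=3: slt  $6, $5, $5  regs=(0,10,12,65523,10,6,0,6)
  step pc=4: xor  $0, $6, $5  regs=(0,10,12,65523,10,6,0,6)
  step pc=5: beq  $6, $7, L10  cond=F  regs=(0,10,12,65523,10,6,0,6)
  step pc=6: nor  $1, $0, $1  regs=(0,65525,12,65523,10,6,0,6)
  step pc=7: andi  $2, $7, 1  regs=(0,65525,0,65523,10,6,0,6)
  step pc=8: slti  $2, $1, 3  regs=(0,65525,0,65523,10,6,0,6)
  step pc=9: slti  $4, $3, 6  regs=(0,65525,0,65523,0,6,0,6)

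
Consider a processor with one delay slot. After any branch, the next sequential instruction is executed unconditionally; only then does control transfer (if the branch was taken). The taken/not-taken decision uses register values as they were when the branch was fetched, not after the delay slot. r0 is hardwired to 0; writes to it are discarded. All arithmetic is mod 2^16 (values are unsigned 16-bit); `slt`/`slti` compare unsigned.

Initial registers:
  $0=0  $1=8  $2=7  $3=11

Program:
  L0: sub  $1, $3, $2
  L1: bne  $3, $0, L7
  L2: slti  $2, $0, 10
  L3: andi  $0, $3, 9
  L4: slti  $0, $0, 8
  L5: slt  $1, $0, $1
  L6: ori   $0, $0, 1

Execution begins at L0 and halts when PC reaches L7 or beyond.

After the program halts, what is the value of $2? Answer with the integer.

PC=0  sub  $1, $3, $2        | $0=0 $1=4 $2=7 $3=11
PC=1  bne  $3, $0, L7        | $0=0 $1=4 $2=7 $3=11  [TAKEN]
PC=2  slti  $2, $0, 10       | $0=0 $1=4 $2=1 $3=11

1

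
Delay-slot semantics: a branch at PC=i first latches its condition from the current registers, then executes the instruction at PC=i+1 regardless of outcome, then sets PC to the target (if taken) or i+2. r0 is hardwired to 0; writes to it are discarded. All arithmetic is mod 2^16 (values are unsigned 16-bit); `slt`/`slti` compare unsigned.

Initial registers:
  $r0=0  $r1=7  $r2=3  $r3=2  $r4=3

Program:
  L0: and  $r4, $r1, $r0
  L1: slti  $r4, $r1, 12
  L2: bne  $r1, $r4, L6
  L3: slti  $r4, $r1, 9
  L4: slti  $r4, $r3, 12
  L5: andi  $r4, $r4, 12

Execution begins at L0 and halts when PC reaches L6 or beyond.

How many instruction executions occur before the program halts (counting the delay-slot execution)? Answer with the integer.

4

#0 and  $r4, $r1, $r0 ; 0/7/3/2/0
#1 slti  $r4, $r1, 12 ; 0/7/3/2/1
#2 bne  $r1, $r4, L6 ; 0/7/3/2/1 ; →target
#3 slti  $r4, $r1, 9 ; 0/7/3/2/1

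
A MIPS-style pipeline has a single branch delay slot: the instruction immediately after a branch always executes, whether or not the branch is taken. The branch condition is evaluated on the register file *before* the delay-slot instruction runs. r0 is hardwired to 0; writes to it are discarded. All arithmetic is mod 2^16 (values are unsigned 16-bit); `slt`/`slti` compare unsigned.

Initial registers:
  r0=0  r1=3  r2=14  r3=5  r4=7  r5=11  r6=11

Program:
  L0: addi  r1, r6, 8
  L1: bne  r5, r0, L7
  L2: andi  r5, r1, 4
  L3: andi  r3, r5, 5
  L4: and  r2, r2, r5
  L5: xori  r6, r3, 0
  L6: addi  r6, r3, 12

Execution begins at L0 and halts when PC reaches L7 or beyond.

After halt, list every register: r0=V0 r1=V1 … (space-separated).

r0=0 r1=19 r2=14 r3=5 r4=7 r5=0 r6=11

  step pc=0: addi  r1, r6, 8  regs=(0,19,14,5,7,11,11)
  step pc=1: bne  r5, r0, L7  cond=T  regs=(0,19,14,5,7,11,11)
  step pc=2: andi  r5, r1, 4  regs=(0,19,14,5,7,0,11)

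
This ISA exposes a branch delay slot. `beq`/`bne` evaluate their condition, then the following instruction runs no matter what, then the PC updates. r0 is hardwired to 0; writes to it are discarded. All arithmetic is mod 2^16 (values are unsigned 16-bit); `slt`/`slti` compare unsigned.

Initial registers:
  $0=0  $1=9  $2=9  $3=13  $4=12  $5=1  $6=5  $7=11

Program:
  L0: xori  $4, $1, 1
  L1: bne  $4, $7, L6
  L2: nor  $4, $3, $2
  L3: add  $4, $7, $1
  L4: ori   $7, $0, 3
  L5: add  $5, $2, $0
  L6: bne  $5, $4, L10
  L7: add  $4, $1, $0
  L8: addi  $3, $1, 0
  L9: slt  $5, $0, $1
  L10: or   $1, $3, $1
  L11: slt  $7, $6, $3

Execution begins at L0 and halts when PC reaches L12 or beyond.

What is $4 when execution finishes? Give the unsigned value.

9

[0] xori  $4, $1, 1  →  {$0:0, $1:9, $2:9, $3:13, $4:8, $5:1, $6:5, $7:11}
[1] bne  $4, $7, L6  →  {$0:0, $1:9, $2:9, $3:13, $4:8, $5:1, $6:5, $7:11}  ⟨branch taken⟩
[2] nor  $4, $3, $2  →  {$0:0, $1:9, $2:9, $3:13, $4:65522, $5:1, $6:5, $7:11}
[6] bne  $5, $4, L10  →  {$0:0, $1:9, $2:9, $3:13, $4:65522, $5:1, $6:5, $7:11}  ⟨branch taken⟩
[7] add  $4, $1, $0  →  {$0:0, $1:9, $2:9, $3:13, $4:9, $5:1, $6:5, $7:11}
[10] or   $1, $3, $1  →  {$0:0, $1:13, $2:9, $3:13, $4:9, $5:1, $6:5, $7:11}
[11] slt  $7, $6, $3  →  {$0:0, $1:13, $2:9, $3:13, $4:9, $5:1, $6:5, $7:1}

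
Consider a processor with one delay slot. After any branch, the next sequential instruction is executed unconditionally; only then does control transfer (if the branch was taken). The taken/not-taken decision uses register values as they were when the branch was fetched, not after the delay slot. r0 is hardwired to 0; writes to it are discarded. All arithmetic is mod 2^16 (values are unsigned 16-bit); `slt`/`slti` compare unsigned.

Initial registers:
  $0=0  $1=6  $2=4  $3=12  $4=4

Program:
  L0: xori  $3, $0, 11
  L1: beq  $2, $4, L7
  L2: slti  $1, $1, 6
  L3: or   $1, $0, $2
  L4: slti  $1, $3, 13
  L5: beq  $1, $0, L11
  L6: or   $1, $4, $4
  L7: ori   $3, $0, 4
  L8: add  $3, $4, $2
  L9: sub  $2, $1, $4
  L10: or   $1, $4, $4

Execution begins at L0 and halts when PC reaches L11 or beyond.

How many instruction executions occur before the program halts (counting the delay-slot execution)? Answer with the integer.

PC=0  xori  $3, $0, 11       | $0=0 $1=6 $2=4 $3=11 $4=4
PC=1  beq  $2, $4, L7        | $0=0 $1=6 $2=4 $3=11 $4=4  [TAKEN]
PC=2  slti  $1, $1, 6        | $0=0 $1=0 $2=4 $3=11 $4=4
PC=7  ori   $3, $0, 4        | $0=0 $1=0 $2=4 $3=4 $4=4
PC=8  add  $3, $4, $2        | $0=0 $1=0 $2=4 $3=8 $4=4
PC=9  sub  $2, $1, $4        | $0=0 $1=0 $2=65532 $3=8 $4=4
PC=10 or   $1, $4, $4        | $0=0 $1=4 $2=65532 $3=8 $4=4

7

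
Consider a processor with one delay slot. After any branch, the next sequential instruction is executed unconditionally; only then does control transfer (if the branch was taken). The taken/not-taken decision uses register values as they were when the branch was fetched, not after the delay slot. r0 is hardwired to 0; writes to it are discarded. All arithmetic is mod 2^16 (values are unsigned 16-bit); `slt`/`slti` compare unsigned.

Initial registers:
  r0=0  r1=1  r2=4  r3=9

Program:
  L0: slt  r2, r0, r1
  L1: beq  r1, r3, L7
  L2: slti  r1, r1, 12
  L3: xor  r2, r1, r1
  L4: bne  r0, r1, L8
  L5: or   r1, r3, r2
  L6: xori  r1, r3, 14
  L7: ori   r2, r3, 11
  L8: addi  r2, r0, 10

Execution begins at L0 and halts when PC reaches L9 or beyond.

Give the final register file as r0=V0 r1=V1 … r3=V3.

r0=0 r1=9 r2=10 r3=9

[0] slt  r2, r0, r1  →  {r0:0, r1:1, r2:1, r3:9}
[1] beq  r1, r3, L7  →  {r0:0, r1:1, r2:1, r3:9}  ⟨branch fallthrough⟩
[2] slti  r1, r1, 12  →  {r0:0, r1:1, r2:1, r3:9}
[3] xor  r2, r1, r1  →  {r0:0, r1:1, r2:0, r3:9}
[4] bne  r0, r1, L8  →  {r0:0, r1:1, r2:0, r3:9}  ⟨branch taken⟩
[5] or   r1, r3, r2  →  {r0:0, r1:9, r2:0, r3:9}
[8] addi  r2, r0, 10  →  {r0:0, r1:9, r2:10, r3:9}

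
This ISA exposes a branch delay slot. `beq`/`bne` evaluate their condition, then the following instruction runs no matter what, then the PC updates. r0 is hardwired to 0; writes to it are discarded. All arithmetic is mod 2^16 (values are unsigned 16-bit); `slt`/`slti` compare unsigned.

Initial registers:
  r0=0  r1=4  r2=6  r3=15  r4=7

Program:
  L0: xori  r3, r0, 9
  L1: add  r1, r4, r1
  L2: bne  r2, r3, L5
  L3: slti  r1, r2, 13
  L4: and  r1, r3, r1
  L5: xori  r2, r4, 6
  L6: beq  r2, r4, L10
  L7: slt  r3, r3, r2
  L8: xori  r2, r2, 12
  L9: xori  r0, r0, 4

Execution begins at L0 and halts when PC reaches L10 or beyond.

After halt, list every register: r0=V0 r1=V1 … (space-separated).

PC=0  xori  r3, r0, 9        | r0=0 r1=4 r2=6 r3=9 r4=7
PC=1  add  r1, r4, r1        | r0=0 r1=11 r2=6 r3=9 r4=7
PC=2  bne  r2, r3, L5        | r0=0 r1=11 r2=6 r3=9 r4=7  [TAKEN]
PC=3  slti  r1, r2, 13       | r0=0 r1=1 r2=6 r3=9 r4=7
PC=5  xori  r2, r4, 6        | r0=0 r1=1 r2=1 r3=9 r4=7
PC=6  beq  r2, r4, L10       | r0=0 r1=1 r2=1 r3=9 r4=7  [not taken]
PC=7  slt  r3, r3, r2        | r0=0 r1=1 r2=1 r3=0 r4=7
PC=8  xori  r2, r2, 12       | r0=0 r1=1 r2=13 r3=0 r4=7
PC=9  xori  r0, r0, 4        | r0=0 r1=1 r2=13 r3=0 r4=7

r0=0 r1=1 r2=13 r3=0 r4=7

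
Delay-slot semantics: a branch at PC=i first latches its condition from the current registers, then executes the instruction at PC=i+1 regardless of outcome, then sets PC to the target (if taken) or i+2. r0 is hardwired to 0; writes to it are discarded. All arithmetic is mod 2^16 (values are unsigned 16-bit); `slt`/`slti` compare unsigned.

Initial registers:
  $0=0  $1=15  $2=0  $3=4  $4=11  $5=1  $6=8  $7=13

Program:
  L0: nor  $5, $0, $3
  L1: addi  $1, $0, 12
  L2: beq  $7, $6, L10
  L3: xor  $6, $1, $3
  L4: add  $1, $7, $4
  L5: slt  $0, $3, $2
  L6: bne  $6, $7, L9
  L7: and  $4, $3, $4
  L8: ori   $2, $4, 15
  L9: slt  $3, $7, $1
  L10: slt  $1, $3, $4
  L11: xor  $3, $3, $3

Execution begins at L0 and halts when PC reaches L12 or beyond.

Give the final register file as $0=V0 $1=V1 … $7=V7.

PC=0  nor  $5, $0, $3        | $0=0 $1=15 $2=0 $3=4 $4=11 $5=65531 $6=8 $7=13
PC=1  addi  $1, $0, 12       | $0=0 $1=12 $2=0 $3=4 $4=11 $5=65531 $6=8 $7=13
PC=2  beq  $7, $6, L10       | $0=0 $1=12 $2=0 $3=4 $4=11 $5=65531 $6=8 $7=13  [not taken]
PC=3  xor  $6, $1, $3        | $0=0 $1=12 $2=0 $3=4 $4=11 $5=65531 $6=8 $7=13
PC=4  add  $1, $7, $4        | $0=0 $1=24 $2=0 $3=4 $4=11 $5=65531 $6=8 $7=13
PC=5  slt  $0, $3, $2        | $0=0 $1=24 $2=0 $3=4 $4=11 $5=65531 $6=8 $7=13
PC=6  bne  $6, $7, L9        | $0=0 $1=24 $2=0 $3=4 $4=11 $5=65531 $6=8 $7=13  [TAKEN]
PC=7  and  $4, $3, $4        | $0=0 $1=24 $2=0 $3=4 $4=0 $5=65531 $6=8 $7=13
PC=9  slt  $3, $7, $1        | $0=0 $1=24 $2=0 $3=1 $4=0 $5=65531 $6=8 $7=13
PC=10 slt  $1, $3, $4        | $0=0 $1=0 $2=0 $3=1 $4=0 $5=65531 $6=8 $7=13
PC=11 xor  $3, $3, $3        | $0=0 $1=0 $2=0 $3=0 $4=0 $5=65531 $6=8 $7=13

$0=0 $1=0 $2=0 $3=0 $4=0 $5=65531 $6=8 $7=13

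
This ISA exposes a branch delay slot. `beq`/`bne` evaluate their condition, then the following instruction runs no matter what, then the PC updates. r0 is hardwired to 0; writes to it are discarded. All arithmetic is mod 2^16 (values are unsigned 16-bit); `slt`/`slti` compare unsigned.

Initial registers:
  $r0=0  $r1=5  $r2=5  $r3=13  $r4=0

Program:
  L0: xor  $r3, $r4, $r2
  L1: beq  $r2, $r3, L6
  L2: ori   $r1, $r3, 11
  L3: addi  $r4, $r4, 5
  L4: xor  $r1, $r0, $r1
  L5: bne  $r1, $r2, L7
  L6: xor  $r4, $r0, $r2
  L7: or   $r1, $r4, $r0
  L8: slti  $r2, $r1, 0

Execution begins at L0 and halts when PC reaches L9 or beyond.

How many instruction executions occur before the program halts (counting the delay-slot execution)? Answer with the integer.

  step pc=0: xor  $r3, $r4, $r2  regs=(0,5,5,5,0)
  step pc=1: beq  $r2, $r3, L6  cond=T  regs=(0,5,5,5,0)
  step pc=2: ori   $r1, $r3, 11  regs=(0,15,5,5,0)
  step pc=6: xor  $r4, $r0, $r2  regs=(0,15,5,5,5)
  step pc=7: or   $r1, $r4, $r0  regs=(0,5,5,5,5)
  step pc=8: slti  $r2, $r1, 0  regs=(0,5,0,5,5)

6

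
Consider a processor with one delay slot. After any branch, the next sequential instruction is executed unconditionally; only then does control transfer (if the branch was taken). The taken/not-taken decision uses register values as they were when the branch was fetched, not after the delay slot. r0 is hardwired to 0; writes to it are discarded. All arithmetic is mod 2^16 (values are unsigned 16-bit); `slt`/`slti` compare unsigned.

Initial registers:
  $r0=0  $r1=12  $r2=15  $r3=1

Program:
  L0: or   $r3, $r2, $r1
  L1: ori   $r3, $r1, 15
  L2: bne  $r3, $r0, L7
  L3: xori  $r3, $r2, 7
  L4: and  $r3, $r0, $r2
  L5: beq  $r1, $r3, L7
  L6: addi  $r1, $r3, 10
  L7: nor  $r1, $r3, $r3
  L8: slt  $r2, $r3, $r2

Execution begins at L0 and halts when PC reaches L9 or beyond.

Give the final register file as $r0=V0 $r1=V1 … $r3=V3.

$r0=0 $r1=65527 $r2=1 $r3=8

PC=0  or   $r3, $r2, $r1     | $r0=0 $r1=12 $r2=15 $r3=15
PC=1  ori   $r3, $r1, 15     | $r0=0 $r1=12 $r2=15 $r3=15
PC=2  bne  $r3, $r0, L7      | $r0=0 $r1=12 $r2=15 $r3=15  [TAKEN]
PC=3  xori  $r3, $r2, 7      | $r0=0 $r1=12 $r2=15 $r3=8
PC=7  nor  $r1, $r3, $r3     | $r0=0 $r1=65527 $r2=15 $r3=8
PC=8  slt  $r2, $r3, $r2     | $r0=0 $r1=65527 $r2=1 $r3=8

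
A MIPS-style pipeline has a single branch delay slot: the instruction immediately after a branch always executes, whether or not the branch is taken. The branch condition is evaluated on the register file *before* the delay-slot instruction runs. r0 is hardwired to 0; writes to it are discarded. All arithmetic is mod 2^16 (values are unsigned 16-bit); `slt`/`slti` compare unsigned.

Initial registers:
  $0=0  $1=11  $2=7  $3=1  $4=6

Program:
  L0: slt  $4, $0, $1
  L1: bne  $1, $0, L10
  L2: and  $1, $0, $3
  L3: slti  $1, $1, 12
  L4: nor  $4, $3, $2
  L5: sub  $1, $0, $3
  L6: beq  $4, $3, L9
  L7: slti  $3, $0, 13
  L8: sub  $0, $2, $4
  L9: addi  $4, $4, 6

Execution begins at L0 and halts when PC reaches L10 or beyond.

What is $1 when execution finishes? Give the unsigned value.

PC=0  slt  $4, $0, $1        | $0=0 $1=11 $2=7 $3=1 $4=1
PC=1  bne  $1, $0, L10       | $0=0 $1=11 $2=7 $3=1 $4=1  [TAKEN]
PC=2  and  $1, $0, $3        | $0=0 $1=0 $2=7 $3=1 $4=1

0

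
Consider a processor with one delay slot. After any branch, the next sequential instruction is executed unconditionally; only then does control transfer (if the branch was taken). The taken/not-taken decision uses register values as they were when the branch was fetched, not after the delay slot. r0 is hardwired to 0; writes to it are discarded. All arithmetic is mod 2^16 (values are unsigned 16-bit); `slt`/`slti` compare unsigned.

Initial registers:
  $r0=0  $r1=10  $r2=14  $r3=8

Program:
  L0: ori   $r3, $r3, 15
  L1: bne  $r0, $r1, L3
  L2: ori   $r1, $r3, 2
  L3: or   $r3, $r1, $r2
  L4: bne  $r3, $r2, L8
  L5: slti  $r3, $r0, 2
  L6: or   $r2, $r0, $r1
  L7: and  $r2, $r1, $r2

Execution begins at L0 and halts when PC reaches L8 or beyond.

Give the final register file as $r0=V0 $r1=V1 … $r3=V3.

$r0=0 $r1=15 $r2=14 $r3=1

  step pc=0: ori   $r3, $r3, 15  regs=(0,10,14,15)
  step pc=1: bne  $r0, $r1, L3  cond=T  regs=(0,10,14,15)
  step pc=2: ori   $r1, $r3, 2  regs=(0,15,14,15)
  step pc=3: or   $r3, $r1, $r2  regs=(0,15,14,15)
  step pc=4: bne  $r3, $r2, L8  cond=T  regs=(0,15,14,15)
  step pc=5: slti  $r3, $r0, 2  regs=(0,15,14,1)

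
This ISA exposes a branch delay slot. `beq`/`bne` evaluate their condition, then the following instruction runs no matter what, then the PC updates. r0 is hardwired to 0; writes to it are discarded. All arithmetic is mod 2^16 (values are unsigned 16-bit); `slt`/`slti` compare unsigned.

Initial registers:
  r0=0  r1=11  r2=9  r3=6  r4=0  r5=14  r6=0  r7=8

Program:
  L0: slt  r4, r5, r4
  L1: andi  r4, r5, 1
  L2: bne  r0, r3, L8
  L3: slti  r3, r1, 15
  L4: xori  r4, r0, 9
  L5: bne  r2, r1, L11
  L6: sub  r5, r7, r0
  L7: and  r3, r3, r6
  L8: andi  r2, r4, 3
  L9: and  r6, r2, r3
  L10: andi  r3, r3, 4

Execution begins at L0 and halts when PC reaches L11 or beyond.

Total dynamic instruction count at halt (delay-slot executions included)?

PC=0  slt  r4, r5, r4        | r0=0 r1=11 r2=9 r3=6 r4=0 r5=14 r6=0 r7=8
PC=1  andi  r4, r5, 1        | r0=0 r1=11 r2=9 r3=6 r4=0 r5=14 r6=0 r7=8
PC=2  bne  r0, r3, L8        | r0=0 r1=11 r2=9 r3=6 r4=0 r5=14 r6=0 r7=8  [TAKEN]
PC=3  slti  r3, r1, 15       | r0=0 r1=11 r2=9 r3=1 r4=0 r5=14 r6=0 r7=8
PC=8  andi  r2, r4, 3        | r0=0 r1=11 r2=0 r3=1 r4=0 r5=14 r6=0 r7=8
PC=9  and  r6, r2, r3        | r0=0 r1=11 r2=0 r3=1 r4=0 r5=14 r6=0 r7=8
PC=10 andi  r3, r3, 4        | r0=0 r1=11 r2=0 r3=0 r4=0 r5=14 r6=0 r7=8

7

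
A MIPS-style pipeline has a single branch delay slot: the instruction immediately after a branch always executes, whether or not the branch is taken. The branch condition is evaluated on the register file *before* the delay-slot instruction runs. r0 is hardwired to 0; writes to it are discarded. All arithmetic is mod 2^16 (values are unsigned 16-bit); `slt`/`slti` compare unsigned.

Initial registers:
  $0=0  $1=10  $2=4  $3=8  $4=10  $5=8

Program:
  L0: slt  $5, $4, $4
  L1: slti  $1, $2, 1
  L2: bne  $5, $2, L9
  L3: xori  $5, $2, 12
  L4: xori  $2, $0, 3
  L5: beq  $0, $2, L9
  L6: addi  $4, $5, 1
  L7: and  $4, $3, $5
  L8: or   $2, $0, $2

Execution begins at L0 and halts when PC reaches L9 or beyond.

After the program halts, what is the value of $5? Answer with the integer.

#0 slt  $5, $4, $4 ; 0/10/4/8/10/0
#1 slti  $1, $2, 1 ; 0/0/4/8/10/0
#2 bne  $5, $2, L9 ; 0/0/4/8/10/0 ; →target
#3 xori  $5, $2, 12 ; 0/0/4/8/10/8

8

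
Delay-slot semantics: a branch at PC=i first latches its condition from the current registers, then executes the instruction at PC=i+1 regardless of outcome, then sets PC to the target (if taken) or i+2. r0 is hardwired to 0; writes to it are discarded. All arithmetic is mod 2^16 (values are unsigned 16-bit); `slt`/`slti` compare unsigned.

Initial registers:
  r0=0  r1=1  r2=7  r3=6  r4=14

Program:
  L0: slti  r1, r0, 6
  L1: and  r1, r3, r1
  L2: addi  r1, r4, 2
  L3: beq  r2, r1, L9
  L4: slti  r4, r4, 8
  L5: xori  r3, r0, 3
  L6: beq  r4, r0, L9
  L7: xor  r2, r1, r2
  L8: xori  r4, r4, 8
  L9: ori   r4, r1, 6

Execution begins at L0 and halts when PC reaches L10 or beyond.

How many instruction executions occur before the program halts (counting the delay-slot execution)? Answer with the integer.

9

[0] slti  r1, r0, 6  →  {r0:0, r1:1, r2:7, r3:6, r4:14}
[1] and  r1, r3, r1  →  {r0:0, r1:0, r2:7, r3:6, r4:14}
[2] addi  r1, r4, 2  →  {r0:0, r1:16, r2:7, r3:6, r4:14}
[3] beq  r2, r1, L9  →  {r0:0, r1:16, r2:7, r3:6, r4:14}  ⟨branch fallthrough⟩
[4] slti  r4, r4, 8  →  {r0:0, r1:16, r2:7, r3:6, r4:0}
[5] xori  r3, r0, 3  →  {r0:0, r1:16, r2:7, r3:3, r4:0}
[6] beq  r4, r0, L9  →  {r0:0, r1:16, r2:7, r3:3, r4:0}  ⟨branch taken⟩
[7] xor  r2, r1, r2  →  {r0:0, r1:16, r2:23, r3:3, r4:0}
[9] ori   r4, r1, 6  →  {r0:0, r1:16, r2:23, r3:3, r4:22}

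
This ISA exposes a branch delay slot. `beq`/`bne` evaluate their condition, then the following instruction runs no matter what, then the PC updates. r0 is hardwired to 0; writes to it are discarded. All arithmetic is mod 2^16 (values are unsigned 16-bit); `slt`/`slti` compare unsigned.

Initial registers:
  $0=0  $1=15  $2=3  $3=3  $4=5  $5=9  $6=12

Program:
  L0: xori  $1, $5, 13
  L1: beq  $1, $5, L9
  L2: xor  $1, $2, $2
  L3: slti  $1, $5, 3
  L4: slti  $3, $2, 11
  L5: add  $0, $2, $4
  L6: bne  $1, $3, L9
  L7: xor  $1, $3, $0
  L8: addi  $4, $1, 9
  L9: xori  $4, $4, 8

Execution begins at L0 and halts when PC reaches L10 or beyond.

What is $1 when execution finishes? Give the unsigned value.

1

#0 xori  $1, $5, 13 ; 0/4/3/3/5/9/12
#1 beq  $1, $5, L9 ; 0/4/3/3/5/9/12 ; →fallthru
#2 xor  $1, $2, $2 ; 0/0/3/3/5/9/12
#3 slti  $1, $5, 3 ; 0/0/3/3/5/9/12
#4 slti  $3, $2, 11 ; 0/0/3/1/5/9/12
#5 add  $0, $2, $4 ; 0/0/3/1/5/9/12
#6 bne  $1, $3, L9 ; 0/0/3/1/5/9/12 ; →target
#7 xor  $1, $3, $0 ; 0/1/3/1/5/9/12
#9 xori  $4, $4, 8 ; 0/1/3/1/13/9/12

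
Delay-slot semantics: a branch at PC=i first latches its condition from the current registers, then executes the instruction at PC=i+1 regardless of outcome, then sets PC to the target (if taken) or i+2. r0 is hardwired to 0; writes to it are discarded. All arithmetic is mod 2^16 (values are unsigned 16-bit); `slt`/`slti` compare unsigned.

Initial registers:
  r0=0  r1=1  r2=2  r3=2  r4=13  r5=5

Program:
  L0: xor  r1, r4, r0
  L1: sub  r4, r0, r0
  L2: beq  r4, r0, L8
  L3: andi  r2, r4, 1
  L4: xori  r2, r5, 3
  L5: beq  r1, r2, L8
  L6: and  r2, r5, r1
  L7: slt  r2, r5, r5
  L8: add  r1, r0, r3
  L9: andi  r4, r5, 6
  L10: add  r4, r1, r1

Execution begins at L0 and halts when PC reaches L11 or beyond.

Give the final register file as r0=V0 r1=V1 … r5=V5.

#0 xor  r1, r4, r0 ; 0/13/2/2/13/5
#1 sub  r4, r0, r0 ; 0/13/2/2/0/5
#2 beq  r4, r0, L8 ; 0/13/2/2/0/5 ; →target
#3 andi  r2, r4, 1 ; 0/13/0/2/0/5
#8 add  r1, r0, r3 ; 0/2/0/2/0/5
#9 andi  r4, r5, 6 ; 0/2/0/2/4/5
#10 add  r4, r1, r1 ; 0/2/0/2/4/5

r0=0 r1=2 r2=0 r3=2 r4=4 r5=5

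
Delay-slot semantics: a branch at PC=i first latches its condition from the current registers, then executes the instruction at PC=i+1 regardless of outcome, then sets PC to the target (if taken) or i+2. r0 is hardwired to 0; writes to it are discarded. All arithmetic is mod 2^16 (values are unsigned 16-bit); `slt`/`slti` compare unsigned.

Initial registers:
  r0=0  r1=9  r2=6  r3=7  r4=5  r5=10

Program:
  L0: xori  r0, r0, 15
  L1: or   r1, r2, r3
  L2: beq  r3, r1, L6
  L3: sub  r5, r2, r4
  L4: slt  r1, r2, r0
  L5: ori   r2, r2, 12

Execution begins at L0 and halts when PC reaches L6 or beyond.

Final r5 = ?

1

#0 xori  r0, r0, 15 ; 0/9/6/7/5/10
#1 or   r1, r2, r3 ; 0/7/6/7/5/10
#2 beq  r3, r1, L6 ; 0/7/6/7/5/10 ; →target
#3 sub  r5, r2, r4 ; 0/7/6/7/5/1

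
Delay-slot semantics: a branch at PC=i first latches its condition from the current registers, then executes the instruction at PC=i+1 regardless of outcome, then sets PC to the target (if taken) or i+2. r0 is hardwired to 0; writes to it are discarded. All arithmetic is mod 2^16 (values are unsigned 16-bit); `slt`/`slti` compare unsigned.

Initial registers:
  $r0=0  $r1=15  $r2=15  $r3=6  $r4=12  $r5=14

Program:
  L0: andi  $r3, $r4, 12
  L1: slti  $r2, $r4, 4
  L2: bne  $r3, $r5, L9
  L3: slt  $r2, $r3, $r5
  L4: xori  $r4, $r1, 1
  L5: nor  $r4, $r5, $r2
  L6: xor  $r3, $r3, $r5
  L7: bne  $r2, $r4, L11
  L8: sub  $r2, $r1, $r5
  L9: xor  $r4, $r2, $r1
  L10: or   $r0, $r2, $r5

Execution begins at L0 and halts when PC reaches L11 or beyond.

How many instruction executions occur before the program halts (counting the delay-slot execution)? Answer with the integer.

  step pc=0: andi  $r3, $r4, 12  regs=(0,15,15,12,12,14)
  step pc=1: slti  $r2, $r4, 4  regs=(0,15,0,12,12,14)
  step pc=2: bne  $r3, $r5, L9  cond=T  regs=(0,15,0,12,12,14)
  step pc=3: slt  $r2, $r3, $r5  regs=(0,15,1,12,12,14)
  step pc=9: xor  $r4, $r2, $r1  regs=(0,15,1,12,14,14)
  step pc=10: or   $r0, $r2, $r5  regs=(0,15,1,12,14,14)

6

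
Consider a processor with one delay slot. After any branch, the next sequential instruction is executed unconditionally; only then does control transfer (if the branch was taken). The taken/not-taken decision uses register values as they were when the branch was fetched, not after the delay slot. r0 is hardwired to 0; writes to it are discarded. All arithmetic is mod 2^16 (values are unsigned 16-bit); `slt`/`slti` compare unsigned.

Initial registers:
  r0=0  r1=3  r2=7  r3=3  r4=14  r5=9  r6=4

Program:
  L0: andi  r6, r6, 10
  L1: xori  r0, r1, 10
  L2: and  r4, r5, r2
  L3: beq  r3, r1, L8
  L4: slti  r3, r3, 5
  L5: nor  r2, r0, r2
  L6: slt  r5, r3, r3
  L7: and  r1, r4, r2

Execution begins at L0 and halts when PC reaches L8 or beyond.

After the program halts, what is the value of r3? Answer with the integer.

1

[0] andi  r6, r6, 10  →  {r0:0, r1:3, r2:7, r3:3, r4:14, r5:9, r6:0}
[1] xori  r0, r1, 10  →  {r0:0, r1:3, r2:7, r3:3, r4:14, r5:9, r6:0}
[2] and  r4, r5, r2  →  {r0:0, r1:3, r2:7, r3:3, r4:1, r5:9, r6:0}
[3] beq  r3, r1, L8  →  {r0:0, r1:3, r2:7, r3:3, r4:1, r5:9, r6:0}  ⟨branch taken⟩
[4] slti  r3, r3, 5  →  {r0:0, r1:3, r2:7, r3:1, r4:1, r5:9, r6:0}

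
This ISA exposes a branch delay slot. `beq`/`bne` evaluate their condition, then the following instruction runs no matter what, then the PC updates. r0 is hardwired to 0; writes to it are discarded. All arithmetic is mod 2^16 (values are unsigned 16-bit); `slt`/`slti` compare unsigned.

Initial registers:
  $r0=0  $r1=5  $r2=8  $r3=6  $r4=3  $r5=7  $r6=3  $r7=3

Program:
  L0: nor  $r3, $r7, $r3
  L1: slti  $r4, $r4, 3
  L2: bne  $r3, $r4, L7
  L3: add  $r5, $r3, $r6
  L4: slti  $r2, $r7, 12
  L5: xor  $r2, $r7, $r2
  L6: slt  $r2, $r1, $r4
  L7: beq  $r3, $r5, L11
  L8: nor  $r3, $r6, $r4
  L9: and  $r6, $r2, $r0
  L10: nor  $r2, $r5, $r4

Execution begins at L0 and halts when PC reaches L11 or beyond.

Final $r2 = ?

4

PC=0  nor  $r3, $r7, $r3     | $r0=0 $r1=5 $r2=8 $r3=65528 $r4=3 $r5=7 $r6=3 $r7=3
PC=1  slti  $r4, $r4, 3      | $r0=0 $r1=5 $r2=8 $r3=65528 $r4=0 $r5=7 $r6=3 $r7=3
PC=2  bne  $r3, $r4, L7      | $r0=0 $r1=5 $r2=8 $r3=65528 $r4=0 $r5=7 $r6=3 $r7=3  [TAKEN]
PC=3  add  $r5, $r3, $r6     | $r0=0 $r1=5 $r2=8 $r3=65528 $r4=0 $r5=65531 $r6=3 $r7=3
PC=7  beq  $r3, $r5, L11     | $r0=0 $r1=5 $r2=8 $r3=65528 $r4=0 $r5=65531 $r6=3 $r7=3  [not taken]
PC=8  nor  $r3, $r6, $r4     | $r0=0 $r1=5 $r2=8 $r3=65532 $r4=0 $r5=65531 $r6=3 $r7=3
PC=9  and  $r6, $r2, $r0     | $r0=0 $r1=5 $r2=8 $r3=65532 $r4=0 $r5=65531 $r6=0 $r7=3
PC=10 nor  $r2, $r5, $r4     | $r0=0 $r1=5 $r2=4 $r3=65532 $r4=0 $r5=65531 $r6=0 $r7=3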